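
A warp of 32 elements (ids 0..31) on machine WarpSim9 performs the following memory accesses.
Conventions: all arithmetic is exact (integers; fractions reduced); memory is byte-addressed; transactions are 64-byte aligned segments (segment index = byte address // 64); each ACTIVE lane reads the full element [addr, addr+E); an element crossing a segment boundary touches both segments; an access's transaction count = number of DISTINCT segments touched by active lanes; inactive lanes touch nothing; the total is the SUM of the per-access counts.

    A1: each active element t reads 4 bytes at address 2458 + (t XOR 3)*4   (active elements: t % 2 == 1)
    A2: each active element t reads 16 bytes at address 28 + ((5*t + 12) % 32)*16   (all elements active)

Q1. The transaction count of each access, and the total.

A1: 3 transactions
A2: 9 transactions

Answer: 3,9; total 12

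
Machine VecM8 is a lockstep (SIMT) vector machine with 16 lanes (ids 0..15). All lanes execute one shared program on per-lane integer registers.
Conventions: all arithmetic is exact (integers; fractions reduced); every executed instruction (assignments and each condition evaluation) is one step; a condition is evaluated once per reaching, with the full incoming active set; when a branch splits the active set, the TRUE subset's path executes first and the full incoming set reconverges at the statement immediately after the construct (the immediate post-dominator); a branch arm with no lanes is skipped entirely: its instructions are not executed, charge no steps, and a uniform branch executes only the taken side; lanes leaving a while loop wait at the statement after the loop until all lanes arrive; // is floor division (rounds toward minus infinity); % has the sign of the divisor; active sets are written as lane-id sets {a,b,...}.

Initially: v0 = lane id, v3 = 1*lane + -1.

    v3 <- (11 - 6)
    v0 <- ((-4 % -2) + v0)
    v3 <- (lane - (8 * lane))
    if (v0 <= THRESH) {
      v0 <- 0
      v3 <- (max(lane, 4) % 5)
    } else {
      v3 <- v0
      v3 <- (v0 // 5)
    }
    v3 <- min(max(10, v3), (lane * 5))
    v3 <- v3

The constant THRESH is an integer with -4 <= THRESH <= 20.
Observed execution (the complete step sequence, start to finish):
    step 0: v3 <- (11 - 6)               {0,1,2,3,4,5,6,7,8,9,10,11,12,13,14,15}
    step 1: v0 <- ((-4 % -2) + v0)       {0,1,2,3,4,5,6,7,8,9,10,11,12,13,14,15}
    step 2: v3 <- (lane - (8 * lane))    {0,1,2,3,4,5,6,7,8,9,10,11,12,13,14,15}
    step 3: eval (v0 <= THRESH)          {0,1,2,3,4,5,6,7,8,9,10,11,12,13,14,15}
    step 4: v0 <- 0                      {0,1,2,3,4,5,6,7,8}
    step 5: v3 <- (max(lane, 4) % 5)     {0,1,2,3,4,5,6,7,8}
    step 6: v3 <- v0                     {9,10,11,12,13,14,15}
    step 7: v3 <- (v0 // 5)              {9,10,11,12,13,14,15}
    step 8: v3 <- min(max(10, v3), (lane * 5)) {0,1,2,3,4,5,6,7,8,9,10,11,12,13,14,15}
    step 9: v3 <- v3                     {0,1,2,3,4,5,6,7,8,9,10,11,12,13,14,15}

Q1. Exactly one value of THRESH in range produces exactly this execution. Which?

Answer: THRESH = 8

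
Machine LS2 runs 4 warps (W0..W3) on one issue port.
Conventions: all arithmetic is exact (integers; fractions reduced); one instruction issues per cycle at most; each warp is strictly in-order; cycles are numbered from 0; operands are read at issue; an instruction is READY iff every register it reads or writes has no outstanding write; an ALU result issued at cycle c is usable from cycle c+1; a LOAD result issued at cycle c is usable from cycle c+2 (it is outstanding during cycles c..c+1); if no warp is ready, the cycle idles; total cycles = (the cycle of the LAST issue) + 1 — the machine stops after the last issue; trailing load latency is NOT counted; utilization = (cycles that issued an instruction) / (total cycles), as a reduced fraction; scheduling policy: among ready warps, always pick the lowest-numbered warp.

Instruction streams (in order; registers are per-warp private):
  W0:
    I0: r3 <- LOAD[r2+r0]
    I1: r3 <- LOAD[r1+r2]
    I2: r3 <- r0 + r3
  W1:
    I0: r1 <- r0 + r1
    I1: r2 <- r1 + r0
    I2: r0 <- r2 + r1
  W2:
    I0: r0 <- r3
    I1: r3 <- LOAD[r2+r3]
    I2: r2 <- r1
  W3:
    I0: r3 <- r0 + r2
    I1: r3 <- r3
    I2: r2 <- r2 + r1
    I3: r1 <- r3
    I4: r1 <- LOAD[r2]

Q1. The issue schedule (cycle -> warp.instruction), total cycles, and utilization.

cycle 0: W0.I0
cycle 1: W1.I0
cycle 2: W0.I1
cycle 3: W1.I1
cycle 4: W0.I2
cycle 5: W1.I2
cycle 6: W2.I0
cycle 7: W2.I1
cycle 8: W2.I2
cycle 9: W3.I0
cycle 10: W3.I1
cycle 11: W3.I2
cycle 12: W3.I3
cycle 13: W3.I4

Answer: 14 cycles, utilization 1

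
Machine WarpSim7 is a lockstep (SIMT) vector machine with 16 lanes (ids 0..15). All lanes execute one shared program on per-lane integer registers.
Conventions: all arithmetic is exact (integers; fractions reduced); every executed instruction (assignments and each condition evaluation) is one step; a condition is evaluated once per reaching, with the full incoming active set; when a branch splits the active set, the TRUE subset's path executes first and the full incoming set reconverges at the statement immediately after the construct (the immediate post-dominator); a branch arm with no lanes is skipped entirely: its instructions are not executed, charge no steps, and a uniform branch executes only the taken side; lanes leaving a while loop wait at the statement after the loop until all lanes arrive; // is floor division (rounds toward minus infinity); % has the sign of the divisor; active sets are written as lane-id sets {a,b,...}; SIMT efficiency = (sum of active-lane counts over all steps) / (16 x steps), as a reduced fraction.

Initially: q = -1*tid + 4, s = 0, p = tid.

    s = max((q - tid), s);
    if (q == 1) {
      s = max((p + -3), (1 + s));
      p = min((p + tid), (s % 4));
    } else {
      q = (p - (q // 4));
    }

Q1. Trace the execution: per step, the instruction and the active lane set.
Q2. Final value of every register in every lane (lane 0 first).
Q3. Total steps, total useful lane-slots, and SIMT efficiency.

step 0: s <- max((q - tid), s)       {0,1,2,3,4,5,6,7,8,9,10,11,12,13,14,15}
step 1: eval (q == 1)                {0,1,2,3,4,5,6,7,8,9,10,11,12,13,14,15}
step 2: s <- max((p + -3), (1 + s))  {3}
step 3: p <- min((p + tid), (s % 4)) {3}
step 4: q <- (p - (q // 4))          {0,1,2,4,5,6,7,8,9,10,11,12,13,14,15}

Answer: 5 steps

q: -1,1,2,1,4,6,7,8,9,11,12,13,14,16,17,18
s: 4,2,0,1,0,0,0,0,0,0,0,0,0,0,0,0
p: 0,1,2,1,4,5,6,7,8,9,10,11,12,13,14,15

steps = 5; useful = 49; efficiency = 49/80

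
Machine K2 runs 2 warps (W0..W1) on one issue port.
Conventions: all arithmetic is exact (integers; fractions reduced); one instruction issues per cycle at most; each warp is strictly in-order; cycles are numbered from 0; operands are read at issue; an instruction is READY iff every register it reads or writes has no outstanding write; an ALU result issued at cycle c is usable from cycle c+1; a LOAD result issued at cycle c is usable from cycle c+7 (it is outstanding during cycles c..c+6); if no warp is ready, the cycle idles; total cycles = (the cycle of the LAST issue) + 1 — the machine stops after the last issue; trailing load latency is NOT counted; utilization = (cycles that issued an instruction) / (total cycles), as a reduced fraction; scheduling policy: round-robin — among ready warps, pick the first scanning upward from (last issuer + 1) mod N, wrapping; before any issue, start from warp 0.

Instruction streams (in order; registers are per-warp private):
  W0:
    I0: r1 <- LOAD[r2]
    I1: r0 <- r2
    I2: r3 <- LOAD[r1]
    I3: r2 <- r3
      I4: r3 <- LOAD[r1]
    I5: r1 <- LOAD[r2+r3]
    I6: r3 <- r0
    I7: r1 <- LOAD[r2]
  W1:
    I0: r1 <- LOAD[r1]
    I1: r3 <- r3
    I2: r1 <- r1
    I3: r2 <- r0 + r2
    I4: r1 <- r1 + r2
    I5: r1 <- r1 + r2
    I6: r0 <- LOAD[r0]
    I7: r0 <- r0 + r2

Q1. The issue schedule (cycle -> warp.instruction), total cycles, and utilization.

cycle 0: W0.I0
cycle 1: W1.I0
cycle 2: W0.I1
cycle 3: W1.I1
cycle 4: idle
cycle 5: idle
cycle 6: idle
cycle 7: W0.I2
cycle 8: W1.I2
cycle 9: W1.I3
cycle 10: W1.I4
cycle 11: W1.I5
cycle 12: W1.I6
cycle 13: idle
cycle 14: W0.I3
cycle 15: W0.I4
cycle 16: idle
cycle 17: idle
cycle 18: idle
cycle 19: W1.I7
cycle 20: idle
cycle 21: idle
cycle 22: W0.I5
cycle 23: W0.I6
cycle 24: idle
cycle 25: idle
cycle 26: idle
cycle 27: idle
cycle 28: idle
cycle 29: W0.I7

Answer: 30 cycles, utilization 8/15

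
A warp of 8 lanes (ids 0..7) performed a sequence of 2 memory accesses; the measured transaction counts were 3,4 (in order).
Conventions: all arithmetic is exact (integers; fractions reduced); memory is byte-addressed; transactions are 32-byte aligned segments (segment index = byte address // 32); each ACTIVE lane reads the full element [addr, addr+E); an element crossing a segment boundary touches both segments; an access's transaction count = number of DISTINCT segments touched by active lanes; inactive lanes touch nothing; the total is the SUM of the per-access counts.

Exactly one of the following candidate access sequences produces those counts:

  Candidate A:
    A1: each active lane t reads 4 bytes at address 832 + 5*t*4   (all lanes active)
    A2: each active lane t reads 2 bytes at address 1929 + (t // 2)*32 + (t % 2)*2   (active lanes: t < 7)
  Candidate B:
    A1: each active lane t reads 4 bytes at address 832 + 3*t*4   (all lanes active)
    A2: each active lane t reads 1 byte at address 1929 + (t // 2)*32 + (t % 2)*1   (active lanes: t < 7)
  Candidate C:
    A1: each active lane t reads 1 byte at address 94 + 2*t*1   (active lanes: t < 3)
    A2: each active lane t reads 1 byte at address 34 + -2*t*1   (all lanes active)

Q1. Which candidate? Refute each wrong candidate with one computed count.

A: A1 gives 5 transactions, not 3
C: A1 gives 2 transactions, not 3
B: all counts match (3,4)

Answer: B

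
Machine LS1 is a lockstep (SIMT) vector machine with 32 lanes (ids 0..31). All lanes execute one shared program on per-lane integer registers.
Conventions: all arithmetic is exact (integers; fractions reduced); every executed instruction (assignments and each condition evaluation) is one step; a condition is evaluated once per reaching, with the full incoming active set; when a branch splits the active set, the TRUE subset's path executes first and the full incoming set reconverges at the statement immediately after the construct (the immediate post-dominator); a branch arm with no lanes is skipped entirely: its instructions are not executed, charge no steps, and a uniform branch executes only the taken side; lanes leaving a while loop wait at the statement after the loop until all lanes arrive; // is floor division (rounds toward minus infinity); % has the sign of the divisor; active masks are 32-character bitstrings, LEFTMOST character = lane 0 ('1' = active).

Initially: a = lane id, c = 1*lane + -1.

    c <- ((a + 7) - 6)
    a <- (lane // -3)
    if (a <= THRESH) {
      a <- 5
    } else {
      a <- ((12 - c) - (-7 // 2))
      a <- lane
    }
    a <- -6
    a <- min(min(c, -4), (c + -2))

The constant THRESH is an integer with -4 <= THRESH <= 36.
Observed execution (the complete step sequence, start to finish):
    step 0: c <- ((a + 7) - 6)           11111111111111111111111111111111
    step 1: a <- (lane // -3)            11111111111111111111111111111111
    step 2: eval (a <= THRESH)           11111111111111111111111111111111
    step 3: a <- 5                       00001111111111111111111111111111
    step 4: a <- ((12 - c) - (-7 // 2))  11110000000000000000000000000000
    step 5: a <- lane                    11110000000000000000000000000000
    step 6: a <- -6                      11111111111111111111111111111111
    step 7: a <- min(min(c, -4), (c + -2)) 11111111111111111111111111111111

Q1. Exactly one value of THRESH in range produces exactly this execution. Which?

Answer: THRESH = -2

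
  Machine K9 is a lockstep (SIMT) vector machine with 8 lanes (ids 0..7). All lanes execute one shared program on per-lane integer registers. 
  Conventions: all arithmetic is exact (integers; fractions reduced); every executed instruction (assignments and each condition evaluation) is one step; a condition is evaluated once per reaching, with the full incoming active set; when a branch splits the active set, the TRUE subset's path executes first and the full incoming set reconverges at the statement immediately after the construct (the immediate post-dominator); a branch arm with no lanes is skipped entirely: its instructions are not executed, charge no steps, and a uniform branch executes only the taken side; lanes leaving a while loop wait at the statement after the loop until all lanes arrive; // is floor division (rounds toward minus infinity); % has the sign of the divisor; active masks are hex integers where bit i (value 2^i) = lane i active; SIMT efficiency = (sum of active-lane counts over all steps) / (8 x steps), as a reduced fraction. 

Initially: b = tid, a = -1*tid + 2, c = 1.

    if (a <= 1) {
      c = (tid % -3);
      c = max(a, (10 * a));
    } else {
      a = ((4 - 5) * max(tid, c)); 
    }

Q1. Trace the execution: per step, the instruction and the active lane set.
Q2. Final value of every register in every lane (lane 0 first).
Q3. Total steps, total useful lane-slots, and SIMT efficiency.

step 0: eval (a <= 1)                0xff
step 1: c <- (tid % -3)              0xfe
step 2: c <- max(a, (10 * a))        0xfe
step 3: a <- ((4 - 5) * max(tid, c)) 0x01

Answer: 4 steps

b: 0,1,2,3,4,5,6,7
a: -1,1,0,-1,-2,-3,-4,-5
c: 1,10,0,-1,-2,-3,-4,-5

steps = 4; useful = 23; efficiency = 23/32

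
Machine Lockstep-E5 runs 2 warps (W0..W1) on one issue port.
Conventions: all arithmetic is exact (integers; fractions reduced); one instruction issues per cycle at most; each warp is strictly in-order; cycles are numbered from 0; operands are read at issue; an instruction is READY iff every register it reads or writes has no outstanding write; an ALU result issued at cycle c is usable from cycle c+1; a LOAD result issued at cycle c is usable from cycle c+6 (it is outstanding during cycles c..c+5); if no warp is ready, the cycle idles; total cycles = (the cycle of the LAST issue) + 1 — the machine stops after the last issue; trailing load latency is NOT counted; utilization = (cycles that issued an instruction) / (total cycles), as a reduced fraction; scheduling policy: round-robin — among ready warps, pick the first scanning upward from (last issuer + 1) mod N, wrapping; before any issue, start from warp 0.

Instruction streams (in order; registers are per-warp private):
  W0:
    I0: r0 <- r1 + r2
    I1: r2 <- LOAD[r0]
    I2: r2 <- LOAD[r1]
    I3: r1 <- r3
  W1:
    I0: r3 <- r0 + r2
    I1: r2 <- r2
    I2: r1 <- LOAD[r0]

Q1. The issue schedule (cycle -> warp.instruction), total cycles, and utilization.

cycle 0: W0.I0
cycle 1: W1.I0
cycle 2: W0.I1
cycle 3: W1.I1
cycle 4: W1.I2
cycle 5: idle
cycle 6: idle
cycle 7: idle
cycle 8: W0.I2
cycle 9: W0.I3

Answer: 10 cycles, utilization 7/10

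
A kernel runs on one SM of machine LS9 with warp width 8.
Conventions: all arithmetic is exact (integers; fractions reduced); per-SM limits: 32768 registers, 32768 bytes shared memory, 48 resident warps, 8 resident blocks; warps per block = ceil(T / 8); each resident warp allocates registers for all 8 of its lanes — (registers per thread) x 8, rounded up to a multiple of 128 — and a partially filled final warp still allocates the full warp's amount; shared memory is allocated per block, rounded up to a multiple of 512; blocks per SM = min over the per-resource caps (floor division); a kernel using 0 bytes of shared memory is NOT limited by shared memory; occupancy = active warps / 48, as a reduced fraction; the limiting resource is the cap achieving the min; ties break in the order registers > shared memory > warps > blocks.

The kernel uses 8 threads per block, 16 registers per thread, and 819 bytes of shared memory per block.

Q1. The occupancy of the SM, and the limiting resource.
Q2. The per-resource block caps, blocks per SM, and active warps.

Answer: occupancy 1/6, limited by blocks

registers: 256 blocks
shared memory: 32 blocks
warps: 48 blocks
blocks: 8 blocks

Answer: 8 blocks, 8 active warps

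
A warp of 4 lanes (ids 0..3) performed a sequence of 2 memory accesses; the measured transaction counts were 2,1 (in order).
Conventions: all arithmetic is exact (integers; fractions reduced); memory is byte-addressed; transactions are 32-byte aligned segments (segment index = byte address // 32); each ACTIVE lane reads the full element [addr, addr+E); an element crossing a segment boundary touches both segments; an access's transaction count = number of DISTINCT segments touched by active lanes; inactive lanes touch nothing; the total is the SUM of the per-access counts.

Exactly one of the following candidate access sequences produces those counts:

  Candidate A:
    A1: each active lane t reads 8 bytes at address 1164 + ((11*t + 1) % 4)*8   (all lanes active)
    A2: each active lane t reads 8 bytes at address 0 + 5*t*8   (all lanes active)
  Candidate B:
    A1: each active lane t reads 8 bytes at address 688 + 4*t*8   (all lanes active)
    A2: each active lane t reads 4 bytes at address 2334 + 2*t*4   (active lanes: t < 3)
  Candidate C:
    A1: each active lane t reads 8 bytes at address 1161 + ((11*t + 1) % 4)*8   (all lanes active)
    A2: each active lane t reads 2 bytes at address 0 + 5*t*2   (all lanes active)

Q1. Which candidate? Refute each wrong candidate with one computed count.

A: A2 gives 4 transactions, not 1
B: A1 gives 4 transactions, not 2
C: all counts match (2,1)

Answer: C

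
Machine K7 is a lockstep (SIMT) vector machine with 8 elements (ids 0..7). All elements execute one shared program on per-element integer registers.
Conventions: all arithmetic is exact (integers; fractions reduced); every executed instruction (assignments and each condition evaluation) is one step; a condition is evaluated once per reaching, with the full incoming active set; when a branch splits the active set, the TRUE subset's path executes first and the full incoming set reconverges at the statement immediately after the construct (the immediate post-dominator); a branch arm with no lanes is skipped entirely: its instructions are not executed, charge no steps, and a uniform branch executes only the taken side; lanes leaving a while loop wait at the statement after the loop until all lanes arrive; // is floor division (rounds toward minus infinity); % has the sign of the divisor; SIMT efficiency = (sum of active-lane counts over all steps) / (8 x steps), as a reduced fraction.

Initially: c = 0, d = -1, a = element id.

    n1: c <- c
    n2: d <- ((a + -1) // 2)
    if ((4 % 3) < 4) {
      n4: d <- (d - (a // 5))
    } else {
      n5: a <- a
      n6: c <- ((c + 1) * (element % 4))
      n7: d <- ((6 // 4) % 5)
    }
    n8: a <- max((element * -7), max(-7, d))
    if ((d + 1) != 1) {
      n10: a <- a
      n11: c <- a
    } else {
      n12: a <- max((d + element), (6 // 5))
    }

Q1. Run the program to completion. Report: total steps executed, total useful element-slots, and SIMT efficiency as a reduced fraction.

Answer: 9 steps, 62 useful, 31/36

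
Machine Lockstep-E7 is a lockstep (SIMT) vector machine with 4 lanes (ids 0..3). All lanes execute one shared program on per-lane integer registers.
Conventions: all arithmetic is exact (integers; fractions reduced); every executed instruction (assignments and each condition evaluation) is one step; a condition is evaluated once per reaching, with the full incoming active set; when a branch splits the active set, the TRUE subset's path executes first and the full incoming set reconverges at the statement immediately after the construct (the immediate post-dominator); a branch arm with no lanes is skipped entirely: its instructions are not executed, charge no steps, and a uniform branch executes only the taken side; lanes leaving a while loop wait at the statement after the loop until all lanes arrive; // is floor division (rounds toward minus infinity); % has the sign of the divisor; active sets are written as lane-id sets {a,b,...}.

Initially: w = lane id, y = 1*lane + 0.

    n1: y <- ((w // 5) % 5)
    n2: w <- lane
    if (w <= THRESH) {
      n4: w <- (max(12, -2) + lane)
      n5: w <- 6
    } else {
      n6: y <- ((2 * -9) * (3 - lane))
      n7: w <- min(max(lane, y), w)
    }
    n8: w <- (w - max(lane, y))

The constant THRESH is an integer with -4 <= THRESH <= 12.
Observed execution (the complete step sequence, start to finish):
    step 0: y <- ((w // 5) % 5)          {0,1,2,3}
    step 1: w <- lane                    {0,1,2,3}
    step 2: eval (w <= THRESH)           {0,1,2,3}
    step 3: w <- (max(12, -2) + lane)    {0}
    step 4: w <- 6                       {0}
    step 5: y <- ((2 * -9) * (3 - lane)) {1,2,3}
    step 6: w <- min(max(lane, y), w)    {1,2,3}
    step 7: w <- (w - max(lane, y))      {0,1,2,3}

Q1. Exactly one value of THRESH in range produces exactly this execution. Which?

Answer: THRESH = 0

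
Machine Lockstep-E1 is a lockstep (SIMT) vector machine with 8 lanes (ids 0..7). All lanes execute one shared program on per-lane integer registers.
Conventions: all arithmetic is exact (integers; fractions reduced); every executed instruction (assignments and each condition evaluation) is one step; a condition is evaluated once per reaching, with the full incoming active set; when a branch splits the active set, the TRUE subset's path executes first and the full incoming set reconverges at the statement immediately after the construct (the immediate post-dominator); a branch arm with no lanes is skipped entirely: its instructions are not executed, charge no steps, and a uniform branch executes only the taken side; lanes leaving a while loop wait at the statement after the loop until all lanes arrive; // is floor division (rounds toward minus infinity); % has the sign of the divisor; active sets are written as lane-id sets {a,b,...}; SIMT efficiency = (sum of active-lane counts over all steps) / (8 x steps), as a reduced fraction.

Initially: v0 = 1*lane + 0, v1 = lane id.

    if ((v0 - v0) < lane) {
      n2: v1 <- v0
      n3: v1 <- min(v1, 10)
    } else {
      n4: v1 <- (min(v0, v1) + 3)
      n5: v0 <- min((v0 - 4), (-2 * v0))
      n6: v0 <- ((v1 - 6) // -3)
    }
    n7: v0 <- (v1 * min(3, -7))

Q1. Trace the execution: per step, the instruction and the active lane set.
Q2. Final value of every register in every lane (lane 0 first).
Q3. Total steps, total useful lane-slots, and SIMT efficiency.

step 0: eval ((v0 - v0) < lane)      {0,1,2,3,4,5,6,7}
step 1: v1 <- v0                     {1,2,3,4,5,6,7}
step 2: v1 <- min(v1, 10)            {1,2,3,4,5,6,7}
step 3: v1 <- (min(v0, v1) + 3)      {0}
step 4: v0 <- min((v0 - 4), (-2 * v0)) {0}
step 5: v0 <- ((v1 - 6) // -3)       {0}
step 6: v0 <- (v1 * min(3, -7))      {0,1,2,3,4,5,6,7}

Answer: 7 steps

v0: -21,-7,-14,-21,-28,-35,-42,-49
v1: 3,1,2,3,4,5,6,7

steps = 7; useful = 33; efficiency = 33/56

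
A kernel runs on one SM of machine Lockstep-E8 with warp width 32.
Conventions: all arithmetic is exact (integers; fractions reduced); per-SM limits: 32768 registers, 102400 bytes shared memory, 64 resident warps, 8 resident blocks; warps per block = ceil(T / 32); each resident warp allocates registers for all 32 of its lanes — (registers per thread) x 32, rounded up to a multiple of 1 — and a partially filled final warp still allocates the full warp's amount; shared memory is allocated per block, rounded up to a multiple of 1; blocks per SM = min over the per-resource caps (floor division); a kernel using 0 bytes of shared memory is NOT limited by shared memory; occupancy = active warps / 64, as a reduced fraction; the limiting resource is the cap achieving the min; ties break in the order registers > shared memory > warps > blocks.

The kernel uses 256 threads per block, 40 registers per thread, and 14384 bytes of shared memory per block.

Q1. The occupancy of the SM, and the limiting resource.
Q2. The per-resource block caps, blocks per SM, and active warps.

Answer: occupancy 3/8, limited by registers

registers: 3 blocks
shared memory: 7 blocks
warps: 8 blocks
blocks: 8 blocks

Answer: 3 blocks, 24 active warps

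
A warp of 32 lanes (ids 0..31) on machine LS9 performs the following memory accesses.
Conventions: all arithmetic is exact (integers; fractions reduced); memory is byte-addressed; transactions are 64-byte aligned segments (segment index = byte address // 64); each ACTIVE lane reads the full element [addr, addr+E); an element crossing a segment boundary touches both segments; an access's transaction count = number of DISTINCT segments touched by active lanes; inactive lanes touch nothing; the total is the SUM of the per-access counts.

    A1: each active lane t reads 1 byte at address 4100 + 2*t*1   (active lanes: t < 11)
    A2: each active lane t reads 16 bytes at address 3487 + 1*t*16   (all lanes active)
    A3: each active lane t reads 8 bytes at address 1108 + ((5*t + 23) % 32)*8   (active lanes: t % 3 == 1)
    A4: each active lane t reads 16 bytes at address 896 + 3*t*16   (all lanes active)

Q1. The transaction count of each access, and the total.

A1: 1 transaction
A2: 9 transactions
A3: 4 transactions
A4: 24 transactions

Answer: 1,9,4,24; total 38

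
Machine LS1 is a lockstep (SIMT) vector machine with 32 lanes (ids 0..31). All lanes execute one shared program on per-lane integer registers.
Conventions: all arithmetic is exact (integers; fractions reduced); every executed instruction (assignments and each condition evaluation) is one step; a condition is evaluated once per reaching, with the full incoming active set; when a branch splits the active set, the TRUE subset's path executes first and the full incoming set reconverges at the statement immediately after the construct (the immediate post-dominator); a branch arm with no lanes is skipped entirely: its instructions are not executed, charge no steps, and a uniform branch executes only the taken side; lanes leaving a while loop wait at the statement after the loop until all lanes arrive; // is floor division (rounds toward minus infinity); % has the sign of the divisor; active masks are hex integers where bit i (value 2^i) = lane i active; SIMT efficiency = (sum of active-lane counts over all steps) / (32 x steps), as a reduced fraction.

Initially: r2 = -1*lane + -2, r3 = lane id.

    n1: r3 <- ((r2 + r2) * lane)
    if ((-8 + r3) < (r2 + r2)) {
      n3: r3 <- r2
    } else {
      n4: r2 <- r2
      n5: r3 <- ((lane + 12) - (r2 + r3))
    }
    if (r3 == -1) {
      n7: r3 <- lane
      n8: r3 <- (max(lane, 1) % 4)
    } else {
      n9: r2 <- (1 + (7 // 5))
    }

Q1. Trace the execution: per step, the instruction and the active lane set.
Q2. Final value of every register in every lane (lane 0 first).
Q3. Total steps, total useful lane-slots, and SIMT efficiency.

step 0: r3 <- ((r2 + r2) * lane)     0xffffffff
step 1: eval ((-8 + r3) < (r2 + r2)) 0xffffffff
step 2: r3 <- r2                     0xffffffff
step 3: eval (r3 == -1)              0xffffffff
step 4: r2 <- (1 + (7 // 5))         0xffffffff

Answer: 5 steps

r2: 2,2,2,2,2,2,2,2,2,2,2,2,2,2,2,2,2,2,2,2,2,2,2,2,2,2,2,2,2,2,2,2
r3: -2,-3,-4,-5,-6,-7,-8,-9,-10,-11,-12,-13,-14,-15,-16,-17,-18,-19,-20,-21,-22,-23,-24,-25,-26,-27,-28,-29,-30,-31,-32,-33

steps = 5; useful = 160; efficiency = 160/160 = 1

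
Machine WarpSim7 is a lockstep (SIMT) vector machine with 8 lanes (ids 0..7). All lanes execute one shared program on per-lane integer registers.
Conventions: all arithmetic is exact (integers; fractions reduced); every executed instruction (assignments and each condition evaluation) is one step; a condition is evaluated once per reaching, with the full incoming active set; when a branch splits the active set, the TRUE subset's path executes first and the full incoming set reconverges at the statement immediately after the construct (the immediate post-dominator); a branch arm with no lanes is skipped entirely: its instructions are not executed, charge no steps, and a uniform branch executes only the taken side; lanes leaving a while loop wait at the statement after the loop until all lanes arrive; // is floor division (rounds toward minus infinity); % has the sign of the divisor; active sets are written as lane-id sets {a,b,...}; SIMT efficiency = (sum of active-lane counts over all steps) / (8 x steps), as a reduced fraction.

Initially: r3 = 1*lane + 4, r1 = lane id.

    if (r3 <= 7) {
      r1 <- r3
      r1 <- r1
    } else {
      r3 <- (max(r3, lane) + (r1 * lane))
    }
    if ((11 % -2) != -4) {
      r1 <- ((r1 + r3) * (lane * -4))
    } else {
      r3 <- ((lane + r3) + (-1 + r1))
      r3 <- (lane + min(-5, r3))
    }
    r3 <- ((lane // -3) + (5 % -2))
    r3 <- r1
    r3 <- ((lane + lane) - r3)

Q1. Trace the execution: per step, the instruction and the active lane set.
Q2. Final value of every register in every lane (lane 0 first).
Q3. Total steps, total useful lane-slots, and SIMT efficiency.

step 0: eval (r3 <= 7)               {0,1,2,3,4,5,6,7}
step 1: r1 <- r3                     {0,1,2,3}
step 2: r1 <- r1                     {0,1,2,3}
step 3: r3 <- (max(r3, lane) + (r1 * lane)) {4,5,6,7}
step 4: eval ((11 % -2) != -4)       {0,1,2,3,4,5,6,7}
step 5: r1 <- ((r1 + r3) * (lane * -4)) {0,1,2,3,4,5,6,7}
step 6: r3 <- ((lane // -3) + (5 % -2)) {0,1,2,3,4,5,6,7}
step 7: r3 <- r1                     {0,1,2,3,4,5,6,7}
step 8: r3 <- ((lane + lane) - r3)   {0,1,2,3,4,5,6,7}

Answer: 9 steps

r3: 0,42,100,174,456,790,1260,1890
r1: 0,-40,-96,-168,-448,-780,-1248,-1876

steps = 9; useful = 60; efficiency = 60/72 = 5/6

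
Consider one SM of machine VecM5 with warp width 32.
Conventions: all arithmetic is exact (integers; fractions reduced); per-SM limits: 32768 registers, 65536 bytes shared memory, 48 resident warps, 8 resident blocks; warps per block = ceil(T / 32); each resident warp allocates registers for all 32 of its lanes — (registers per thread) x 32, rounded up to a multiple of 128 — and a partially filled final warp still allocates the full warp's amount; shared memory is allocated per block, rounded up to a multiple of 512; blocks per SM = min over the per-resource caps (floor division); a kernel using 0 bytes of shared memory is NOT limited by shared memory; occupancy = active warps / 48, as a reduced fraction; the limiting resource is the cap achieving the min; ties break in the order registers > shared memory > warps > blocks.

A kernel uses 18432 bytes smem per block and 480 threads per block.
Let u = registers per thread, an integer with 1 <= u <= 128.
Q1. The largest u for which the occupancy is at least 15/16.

Answer: u = 20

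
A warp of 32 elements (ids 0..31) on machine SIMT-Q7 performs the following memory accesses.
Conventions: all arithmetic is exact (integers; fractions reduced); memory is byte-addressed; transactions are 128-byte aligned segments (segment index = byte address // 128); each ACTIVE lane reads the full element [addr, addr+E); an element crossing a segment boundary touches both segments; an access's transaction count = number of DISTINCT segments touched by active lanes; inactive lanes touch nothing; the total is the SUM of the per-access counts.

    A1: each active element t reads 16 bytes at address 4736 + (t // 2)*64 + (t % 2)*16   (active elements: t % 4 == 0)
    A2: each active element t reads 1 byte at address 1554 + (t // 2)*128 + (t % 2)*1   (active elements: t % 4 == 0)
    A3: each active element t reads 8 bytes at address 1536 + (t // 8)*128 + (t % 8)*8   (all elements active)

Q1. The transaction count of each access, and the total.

A1: 8 transactions
A2: 8 transactions
A3: 4 transactions

Answer: 8,8,4; total 20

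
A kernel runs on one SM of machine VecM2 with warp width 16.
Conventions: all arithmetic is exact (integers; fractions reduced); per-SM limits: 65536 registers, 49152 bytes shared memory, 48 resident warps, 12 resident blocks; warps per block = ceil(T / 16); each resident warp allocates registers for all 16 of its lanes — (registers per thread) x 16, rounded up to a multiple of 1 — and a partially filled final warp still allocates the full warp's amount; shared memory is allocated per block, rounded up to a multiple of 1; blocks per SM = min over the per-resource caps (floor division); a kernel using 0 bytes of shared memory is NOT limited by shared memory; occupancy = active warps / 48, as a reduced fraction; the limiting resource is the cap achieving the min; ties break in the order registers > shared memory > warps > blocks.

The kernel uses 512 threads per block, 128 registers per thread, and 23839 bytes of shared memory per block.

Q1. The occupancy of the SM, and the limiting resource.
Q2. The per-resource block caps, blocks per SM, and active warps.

Answer: occupancy 2/3, limited by registers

registers: 1 block
shared memory: 2 blocks
warps: 1 block
blocks: 12 blocks

Answer: 1 block, 32 active warps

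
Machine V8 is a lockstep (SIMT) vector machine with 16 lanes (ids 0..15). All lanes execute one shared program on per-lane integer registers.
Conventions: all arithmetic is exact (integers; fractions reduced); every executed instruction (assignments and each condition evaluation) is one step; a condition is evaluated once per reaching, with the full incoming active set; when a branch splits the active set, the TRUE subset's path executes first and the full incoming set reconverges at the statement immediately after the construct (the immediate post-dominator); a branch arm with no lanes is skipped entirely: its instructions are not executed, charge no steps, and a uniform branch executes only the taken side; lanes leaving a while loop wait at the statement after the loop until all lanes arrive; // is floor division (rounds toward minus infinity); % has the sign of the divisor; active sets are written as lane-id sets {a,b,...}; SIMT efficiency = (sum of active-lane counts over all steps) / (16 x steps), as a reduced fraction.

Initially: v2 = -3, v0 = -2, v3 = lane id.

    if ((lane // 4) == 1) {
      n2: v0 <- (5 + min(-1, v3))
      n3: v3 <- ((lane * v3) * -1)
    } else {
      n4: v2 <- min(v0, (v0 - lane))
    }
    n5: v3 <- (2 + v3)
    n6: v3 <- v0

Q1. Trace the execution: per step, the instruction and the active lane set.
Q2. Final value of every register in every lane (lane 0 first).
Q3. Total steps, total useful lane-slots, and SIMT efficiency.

step 0: eval ((lane // 4) == 1)      {0,1,2,3,4,5,6,7,8,9,10,11,12,13,14,15}
step 1: v0 <- (5 + min(-1, v3))      {4,5,6,7}
step 2: v3 <- ((lane * v3) * -1)     {4,5,6,7}
step 3: v2 <- min(v0, (v0 - lane))   {0,1,2,3,8,9,10,11,12,13,14,15}
step 4: v3 <- (2 + v3)               {0,1,2,3,4,5,6,7,8,9,10,11,12,13,14,15}
step 5: v3 <- v0                     {0,1,2,3,4,5,6,7,8,9,10,11,12,13,14,15}

Answer: 6 steps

v2: -2,-3,-4,-5,-3,-3,-3,-3,-10,-11,-12,-13,-14,-15,-16,-17
v0: -2,-2,-2,-2,4,4,4,4,-2,-2,-2,-2,-2,-2,-2,-2
v3: -2,-2,-2,-2,4,4,4,4,-2,-2,-2,-2,-2,-2,-2,-2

steps = 6; useful = 68; efficiency = 68/96 = 17/24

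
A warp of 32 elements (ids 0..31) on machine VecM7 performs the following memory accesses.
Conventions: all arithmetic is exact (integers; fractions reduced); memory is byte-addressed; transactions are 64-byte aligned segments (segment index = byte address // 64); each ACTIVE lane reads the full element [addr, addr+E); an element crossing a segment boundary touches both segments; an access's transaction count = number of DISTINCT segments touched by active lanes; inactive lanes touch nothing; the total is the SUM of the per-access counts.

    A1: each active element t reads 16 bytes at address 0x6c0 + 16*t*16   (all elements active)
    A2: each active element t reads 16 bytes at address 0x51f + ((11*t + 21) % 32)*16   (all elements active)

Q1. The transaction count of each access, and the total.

A1: 32 transactions
A2: 9 transactions

Answer: 32,9; total 41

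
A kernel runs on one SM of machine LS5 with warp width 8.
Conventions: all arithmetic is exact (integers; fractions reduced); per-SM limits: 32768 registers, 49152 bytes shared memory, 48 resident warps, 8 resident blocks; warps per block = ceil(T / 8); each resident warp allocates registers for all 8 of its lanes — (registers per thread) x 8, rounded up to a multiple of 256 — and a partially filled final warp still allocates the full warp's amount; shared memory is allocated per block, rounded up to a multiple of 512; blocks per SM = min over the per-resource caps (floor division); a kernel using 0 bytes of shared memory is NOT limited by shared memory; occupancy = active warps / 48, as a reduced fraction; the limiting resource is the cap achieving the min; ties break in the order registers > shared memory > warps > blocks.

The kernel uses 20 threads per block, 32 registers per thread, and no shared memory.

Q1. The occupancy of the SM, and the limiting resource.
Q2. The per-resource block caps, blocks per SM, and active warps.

Answer: occupancy 1/2, limited by blocks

registers: 42 blocks
shared memory: no limit (kernel uses none)
warps: 16 blocks
blocks: 8 blocks

Answer: 8 blocks, 24 active warps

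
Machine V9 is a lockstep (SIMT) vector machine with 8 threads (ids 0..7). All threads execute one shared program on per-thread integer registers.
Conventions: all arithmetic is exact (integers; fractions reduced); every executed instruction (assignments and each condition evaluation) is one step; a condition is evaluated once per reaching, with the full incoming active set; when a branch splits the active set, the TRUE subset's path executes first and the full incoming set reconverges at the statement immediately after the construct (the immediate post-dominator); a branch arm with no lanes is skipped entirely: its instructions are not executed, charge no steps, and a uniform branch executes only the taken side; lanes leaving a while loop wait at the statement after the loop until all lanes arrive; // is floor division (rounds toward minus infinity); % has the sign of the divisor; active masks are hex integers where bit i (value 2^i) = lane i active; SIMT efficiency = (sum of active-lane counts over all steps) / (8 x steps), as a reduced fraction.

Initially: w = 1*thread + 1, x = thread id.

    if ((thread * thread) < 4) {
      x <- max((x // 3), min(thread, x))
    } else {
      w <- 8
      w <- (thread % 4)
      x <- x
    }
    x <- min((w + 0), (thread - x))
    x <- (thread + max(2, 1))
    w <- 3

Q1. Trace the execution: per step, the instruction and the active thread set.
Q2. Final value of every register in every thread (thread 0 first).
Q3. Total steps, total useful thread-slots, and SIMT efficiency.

step 0: eval ((thread * thread) < 4) 0xff
step 1: x <- max((x // 3), min(thread, x)) 0x03
step 2: w <- 8                       0xfc
step 3: w <- (thread % 4)            0xfc
step 4: x <- x                       0xfc
step 5: x <- min((w + 0), (thread - x)) 0xff
step 6: x <- (thread + max(2, 1))    0xff
step 7: w <- 3                       0xff

Answer: 8 steps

w: 3,3,3,3,3,3,3,3
x: 2,3,4,5,6,7,8,9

steps = 8; useful = 52; efficiency = 52/64 = 13/16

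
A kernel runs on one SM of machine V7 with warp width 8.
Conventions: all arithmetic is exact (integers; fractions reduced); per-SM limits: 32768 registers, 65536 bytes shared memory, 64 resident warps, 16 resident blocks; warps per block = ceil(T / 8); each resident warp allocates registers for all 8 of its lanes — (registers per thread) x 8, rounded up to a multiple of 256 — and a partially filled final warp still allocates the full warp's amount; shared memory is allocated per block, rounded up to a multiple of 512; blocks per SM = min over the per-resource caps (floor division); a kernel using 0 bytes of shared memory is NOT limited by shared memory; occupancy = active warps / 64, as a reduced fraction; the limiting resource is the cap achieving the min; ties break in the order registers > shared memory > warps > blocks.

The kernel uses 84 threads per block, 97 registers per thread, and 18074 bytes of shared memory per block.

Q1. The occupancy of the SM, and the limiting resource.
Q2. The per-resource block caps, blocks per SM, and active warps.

Answer: occupancy 11/32, limited by registers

registers: 2 blocks
shared memory: 3 blocks
warps: 5 blocks
blocks: 16 blocks

Answer: 2 blocks, 22 active warps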